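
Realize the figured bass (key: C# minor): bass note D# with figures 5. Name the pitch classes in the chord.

The written figures 5 are shorthand for 5/3: the 3 is implied.
A third above D# in this key is F#.
A fifth above D# in this key is A.
Together with the bass D#, this spells D# diminished in root position.

D#, F#, A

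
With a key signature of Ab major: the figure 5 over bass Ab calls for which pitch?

Eb

Counting 4 letter steps above Ab lands on E; in Ab major, that letter is Eb.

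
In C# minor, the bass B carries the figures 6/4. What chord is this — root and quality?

E major

The figures 6/4 indicate a triad in second inversion.
In second inversion the root lies a fourth above the bass: a fourth above B in C# minor is E.
The chord tones are B, E, G#, giving E major.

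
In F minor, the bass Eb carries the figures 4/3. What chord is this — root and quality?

Ab major seventh

The figures 4/3 indicate a seventh chord in second inversion.
In second inversion the root lies a fourth above the bass: a fourth above Eb in F minor is Ab.
The chord tones are Eb, G, Ab, C, giving Ab major seventh.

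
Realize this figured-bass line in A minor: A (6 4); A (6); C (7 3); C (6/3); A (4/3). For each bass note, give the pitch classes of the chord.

A, D, F | A, C, F | C, E, G, B | C, E, A | A, C, D, F

A (6/4): A, D, F.
A (6/3): A, C, F.
C (7/5/3): C, E, G, B.
C (6/3): C, E, A.
A (6/4/3): A, C, D, F.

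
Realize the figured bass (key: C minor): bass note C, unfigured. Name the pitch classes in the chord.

C, Eb, G

An unfigured bass implies 5/3.
A third above C in this key is Eb.
A fifth above C in this key is G.
Together with the bass C, this spells C minor in root position.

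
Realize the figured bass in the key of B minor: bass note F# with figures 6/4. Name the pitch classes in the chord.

A fourth above F# in this key is B.
A sixth above F# in this key is D.
Together with the bass F#, this spells B minor in second inversion.

F#, B, D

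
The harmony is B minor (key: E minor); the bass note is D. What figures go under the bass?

D is the third of B minor, so the chord is in first inversion.
A triad in first inversion is figured 6/3, conventionally abbreviated 6.

6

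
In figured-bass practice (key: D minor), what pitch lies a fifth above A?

E

Counting 4 letter steps above A lands on E; in D minor, that letter is E.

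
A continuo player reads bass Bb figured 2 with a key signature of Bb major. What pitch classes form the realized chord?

Bb, C, Eb, G

The written figures 2 are shorthand for 6/4/2: the 6/4 are implied.
A second above Bb in this key is C.
A fourth above Bb in this key is Eb.
A sixth above Bb in this key is G.
Together with the bass Bb, this spells C minor seventh in third inversion.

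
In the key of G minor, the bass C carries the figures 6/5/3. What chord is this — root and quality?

The figures 6/5/3 indicate a seventh chord in first inversion.
In first inversion the root lies a sixth above the bass: a sixth above C in G minor is A.
The chord tones are C, Eb, G, A, giving A half-diminished seventh.

A half-diminished seventh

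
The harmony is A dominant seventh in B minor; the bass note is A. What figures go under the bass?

A is the root of A dominant seventh, so the chord is in root position.
A seventh chord in root position is figured 7/5/3, conventionally abbreviated 7.

7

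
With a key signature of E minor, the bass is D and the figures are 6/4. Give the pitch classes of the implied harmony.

D, G, B

A fourth above D in this key is G.
A sixth above D in this key is B.
Together with the bass D, this spells G major in second inversion.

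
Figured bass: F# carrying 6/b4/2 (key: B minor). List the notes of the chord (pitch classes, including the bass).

F#, G, Bb, D

A second above F# in this key is G.
A fourth above F# in this key is B, lowered to Bb by the flat.
A sixth above F# in this key is D.
Together with the bass F#, this spells G minor-major seventh in third inversion.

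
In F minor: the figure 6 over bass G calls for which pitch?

Counting 5 letter steps above G lands on E; in F minor, that letter is Eb.

Eb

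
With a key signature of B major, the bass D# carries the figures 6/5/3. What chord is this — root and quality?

The figures 6/5/3 indicate a seventh chord in first inversion.
In first inversion the root lies a sixth above the bass: a sixth above D# in B major is B.
The chord tones are D#, F#, A#, B, giving B major seventh.

B major seventh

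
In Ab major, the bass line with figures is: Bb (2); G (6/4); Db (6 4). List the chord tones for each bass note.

Bb, C, Eb, G | G, C, Eb | Db, G, Bb

Bb (6/4/2): Bb, C, Eb, G.
G (6/4): G, C, Eb.
Db (6/4): Db, G, Bb.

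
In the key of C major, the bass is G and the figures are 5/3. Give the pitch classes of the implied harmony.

G, B, D

A third above G in this key is B.
A fifth above G in this key is D.
Together with the bass G, this spells G major in root position.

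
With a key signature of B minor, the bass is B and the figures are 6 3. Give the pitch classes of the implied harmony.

B, D, G

A third above B in this key is D.
A sixth above B in this key is G.
Together with the bass B, this spells G major in first inversion.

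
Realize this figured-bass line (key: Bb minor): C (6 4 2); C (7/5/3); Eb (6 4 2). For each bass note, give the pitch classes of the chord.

C, Db, F, Ab | C, Eb, Gb, Bb | Eb, F, Ab, C

C (6/4/2): C, Db, F, Ab.
C (7/5/3): C, Eb, Gb, Bb.
Eb (6/4/2): Eb, F, Ab, C.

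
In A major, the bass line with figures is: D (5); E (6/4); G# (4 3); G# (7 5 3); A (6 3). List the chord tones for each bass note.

D (5/3): D, F#, A.
E (6/4): E, A, C#.
G# (6/4/3): G#, B, C#, E.
G# (7/5/3): G#, B, D, F#.
A (6/3): A, C#, F#.

D, F#, A | E, A, C# | G#, B, C#, E | G#, B, D, F# | A, C#, F#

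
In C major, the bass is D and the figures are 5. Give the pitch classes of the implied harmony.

The written figures 5 are shorthand for 5/3: the 3 is implied.
A third above D in this key is F.
A fifth above D in this key is A.
Together with the bass D, this spells D minor in root position.

D, F, A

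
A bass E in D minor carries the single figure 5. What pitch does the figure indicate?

Bb

Counting 4 letter steps above E lands on B; in D minor, that letter is Bb.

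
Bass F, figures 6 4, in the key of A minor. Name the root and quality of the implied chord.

B diminished

The figures 6 4 indicate a triad in second inversion.
In second inversion the root lies a fourth above the bass: a fourth above F in A minor is B.
The chord tones are F, B, D, giving B diminished.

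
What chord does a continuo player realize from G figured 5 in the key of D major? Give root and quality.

The figures 5 indicate a triad in root position.
In root position the bass is the root, so the root is G.
The chord tones are G, B, D, giving G major.

G major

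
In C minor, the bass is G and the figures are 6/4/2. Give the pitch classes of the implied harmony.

G, Ab, C, Eb

A second above G in this key is Ab.
A fourth above G in this key is C.
A sixth above G in this key is Eb.
Together with the bass G, this spells Ab major seventh in third inversion.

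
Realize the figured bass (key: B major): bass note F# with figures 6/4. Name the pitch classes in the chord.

F#, B, D#

A fourth above F# in this key is B.
A sixth above F# in this key is D#.
Together with the bass F#, this spells B major in second inversion.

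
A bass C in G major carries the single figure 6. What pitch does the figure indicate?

A

Counting 5 letter steps above C lands on A; in G major, that letter is A.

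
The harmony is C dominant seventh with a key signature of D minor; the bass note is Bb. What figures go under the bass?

Bb is the seventh of C dominant seventh, so the chord is in third inversion.
A seventh chord in third inversion is figured 6/4/2, conventionally abbreviated 4/2.

4/2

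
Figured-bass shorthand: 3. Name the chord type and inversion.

triad, root position

3 is shorthand for 5/3.
Intervals of 5/3 above the bass form a triad; the bass is the root, so this is root position.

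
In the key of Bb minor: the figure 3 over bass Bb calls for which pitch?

Db

Counting 2 letter steps above Bb lands on D; in Bb minor, that letter is Db.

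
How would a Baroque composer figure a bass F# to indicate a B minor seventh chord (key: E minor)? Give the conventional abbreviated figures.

4/3

F# is the fifth of B minor seventh, so the chord is in second inversion.
A seventh chord in second inversion is figured 6/4/3, conventionally abbreviated 4/3.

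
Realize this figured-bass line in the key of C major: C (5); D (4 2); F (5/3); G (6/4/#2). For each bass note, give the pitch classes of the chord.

C, E, G | D, E, G, B | F, A, C | G, A#, C, E

C (5/3): C, E, G.
D (6/4/2): D, E, G, B.
F (5/3): F, A, C.
G (6/4/#2): G, A#, C, E.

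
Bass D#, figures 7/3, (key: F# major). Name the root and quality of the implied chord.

The figures 7/3 indicate a seventh chord in root position.
In root position the bass is the root, so the root is D#.
The chord tones are D#, F#, A#, C#, giving D# minor seventh.

D# minor seventh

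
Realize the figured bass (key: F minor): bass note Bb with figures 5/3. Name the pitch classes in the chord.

A third above Bb in this key is Db.
A fifth above Bb in this key is F.
Together with the bass Bb, this spells Bb minor in root position.

Bb, Db, F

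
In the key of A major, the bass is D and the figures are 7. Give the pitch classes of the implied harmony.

The written figures 7 are shorthand for 7/5/3: the 5/3 are implied.
A third above D in this key is F#.
A fifth above D in this key is A.
A seventh above D in this key is C#.
Together with the bass D, this spells D major seventh in root position.

D, F#, A, C#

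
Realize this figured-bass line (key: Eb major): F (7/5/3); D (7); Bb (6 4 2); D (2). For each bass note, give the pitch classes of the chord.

F, Ab, C, Eb | D, F, Ab, C | Bb, C, Eb, G | D, Eb, G, Bb

F (7/5/3): F, Ab, C, Eb.
D (7/5/3): D, F, Ab, C.
Bb (6/4/2): Bb, C, Eb, G.
D (6/4/2): D, Eb, G, Bb.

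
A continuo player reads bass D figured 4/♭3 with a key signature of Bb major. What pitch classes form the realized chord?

D, Fb, G, Bb

The written figures 4/♭3 are shorthand for 6/4/3: the 6 is implied.
A third above D in this key is F, lowered to Fb by the flat.
A fourth above D in this key is G.
A sixth above D in this key is Bb.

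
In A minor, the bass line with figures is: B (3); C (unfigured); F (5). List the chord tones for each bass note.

B (5/3): B, D, F.
C (5/3): C, E, G.
F (5/3): F, A, C.

B, D, F | C, E, G | F, A, C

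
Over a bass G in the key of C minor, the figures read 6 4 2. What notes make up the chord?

G, Ab, C, Eb

A second above G in this key is Ab.
A fourth above G in this key is C.
A sixth above G in this key is Eb.
Together with the bass G, this spells Ab major seventh in third inversion.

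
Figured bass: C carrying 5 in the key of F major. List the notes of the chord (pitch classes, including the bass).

C, E, G

The written figures 5 are shorthand for 5/3: the 3 is implied.
A third above C in this key is E.
A fifth above C in this key is G.
Together with the bass C, this spells C major in root position.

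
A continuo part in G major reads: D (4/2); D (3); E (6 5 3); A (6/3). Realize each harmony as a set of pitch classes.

D (6/4/2): D, E, G, B.
D (5/3): D, F#, A.
E (6/5/3): E, G, B, C.
A (6/3): A, C, F#.

D, E, G, B | D, F#, A | E, G, B, C | A, C, F#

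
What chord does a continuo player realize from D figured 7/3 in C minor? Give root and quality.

D half-diminished seventh

The figures 7/3 indicate a seventh chord in root position.
In root position the bass is the root, so the root is D.
The chord tones are D, F, Ab, C, giving D half-diminished seventh.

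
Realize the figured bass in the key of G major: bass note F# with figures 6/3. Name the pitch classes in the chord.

F#, A, D

A third above F# in this key is A.
A sixth above F# in this key is D.
Together with the bass F#, this spells D major in first inversion.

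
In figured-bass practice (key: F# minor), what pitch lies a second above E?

F#

Counting 1 letter step above E lands on F; in F# minor, that letter is F#.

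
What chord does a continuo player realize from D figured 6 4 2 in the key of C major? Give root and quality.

The figures 6 4 2 indicate a seventh chord in third inversion.
In third inversion the root lies a second above the bass: a second above D in C major is E.
The chord tones are D, E, G, B, giving E minor seventh.

E minor seventh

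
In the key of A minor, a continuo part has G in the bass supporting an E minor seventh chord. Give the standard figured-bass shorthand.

6/5

G is the third of E minor seventh, so the chord is in first inversion.
A seventh chord in first inversion is figured 6/5/3, conventionally abbreviated 6/5.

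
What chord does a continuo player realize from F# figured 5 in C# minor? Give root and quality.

F# minor

The figures 5 indicate a triad in root position.
In root position the bass is the root, so the root is F#.
The chord tones are F#, A, C#, giving F# minor.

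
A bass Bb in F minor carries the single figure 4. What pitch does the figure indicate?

Counting 3 letter steps above Bb lands on E; in F minor, that letter is Eb.

Eb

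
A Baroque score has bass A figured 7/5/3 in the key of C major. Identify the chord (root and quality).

The figures 7/5/3 indicate a seventh chord in root position.
In root position the bass is the root, so the root is A.
The chord tones are A, C, E, G, giving A minor seventh.

A minor seventh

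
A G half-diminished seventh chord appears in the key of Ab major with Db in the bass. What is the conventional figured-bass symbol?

Db is the fifth of G half-diminished seventh, so the chord is in second inversion.
A seventh chord in second inversion is figured 6/4/3, conventionally abbreviated 4/3.

4/3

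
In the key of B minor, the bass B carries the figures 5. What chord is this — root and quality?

B minor

The figures 5 indicate a triad in root position.
In root position the bass is the root, so the root is B.
The chord tones are B, D, F#, giving B minor.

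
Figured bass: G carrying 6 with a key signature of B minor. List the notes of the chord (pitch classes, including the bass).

G, B, E

The written figures 6 are shorthand for 6/3: the 3 is implied.
A third above G in this key is B.
A sixth above G in this key is E.
Together with the bass G, this spells E minor in first inversion.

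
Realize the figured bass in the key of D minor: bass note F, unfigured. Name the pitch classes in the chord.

An unfigured bass implies 5/3.
A third above F in this key is A.
A fifth above F in this key is C.
Together with the bass F, this spells F major in root position.

F, A, C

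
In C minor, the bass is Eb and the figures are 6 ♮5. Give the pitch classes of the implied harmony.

Eb, G, B, C

The written figures 6 ♮5 are shorthand for 6/5/3: the 3 is implied.
A third above Eb in this key is G.
A fifth above Eb in this key is Bb, made natural (B) by the ♮ figure.
A sixth above Eb in this key is C.
Together with the bass Eb, this spells C minor-major seventh in first inversion.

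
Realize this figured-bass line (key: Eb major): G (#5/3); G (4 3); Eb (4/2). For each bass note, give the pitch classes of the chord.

G (#5/3): G, Bb, D#.
G (6/4/3): G, Bb, C, Eb.
Eb (6/4/2): Eb, F, Ab, C.

G, Bb, D# | G, Bb, C, Eb | Eb, F, Ab, C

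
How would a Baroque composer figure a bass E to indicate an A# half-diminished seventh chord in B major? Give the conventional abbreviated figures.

E is the fifth of A# half-diminished seventh, so the chord is in second inversion.
A seventh chord in second inversion is figured 6/4/3, conventionally abbreviated 4/3.

4/3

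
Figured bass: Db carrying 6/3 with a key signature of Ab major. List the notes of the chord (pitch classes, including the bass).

Db, F, Bb

A third above Db in this key is F.
A sixth above Db in this key is Bb.
Together with the bass Db, this spells Bb minor in first inversion.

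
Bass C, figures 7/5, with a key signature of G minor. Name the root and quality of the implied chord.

C minor seventh

The figures 7/5 indicate a seventh chord in root position.
In root position the bass is the root, so the root is C.
The chord tones are C, Eb, G, Bb, giving C minor seventh.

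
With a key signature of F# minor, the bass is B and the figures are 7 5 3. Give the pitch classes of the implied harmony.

A third above B in this key is D.
A fifth above B in this key is F#.
A seventh above B in this key is A.
Together with the bass B, this spells B minor seventh in root position.

B, D, F#, A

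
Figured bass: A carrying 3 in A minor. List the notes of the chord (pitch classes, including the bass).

The written figures 3 are shorthand for 5/3: the 5 is implied.
A third above A in this key is C.
A fifth above A in this key is E.
Together with the bass A, this spells A minor in root position.

A, C, E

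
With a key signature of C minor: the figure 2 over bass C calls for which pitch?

Counting 1 letter step above C lands on D; in C minor, that letter is D.

D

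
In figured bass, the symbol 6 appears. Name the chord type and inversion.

6 is shorthand for 6/3.
Intervals of 6/3 above the bass form a triad; the bass is the third, so this is first inversion.

triad, first inversion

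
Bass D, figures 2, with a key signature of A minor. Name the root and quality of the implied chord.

The figures 2 indicate a seventh chord in third inversion.
In third inversion the root lies a second above the bass: a second above D in A minor is E.
The chord tones are D, E, G, B, giving E minor seventh.

E minor seventh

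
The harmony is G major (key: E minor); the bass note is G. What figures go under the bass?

no figures

G is the root of G major, so the chord is in root position.
A triad in root position is figured 5/3, conventionally abbreviated (no figures — root-position triad).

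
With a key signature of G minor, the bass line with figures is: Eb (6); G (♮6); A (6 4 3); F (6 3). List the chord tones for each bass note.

Eb (6/3): Eb, G, C.
G (♮6/3): G, Bb, E.
A (6/4/3): A, C, D, F.
F (6/3): F, A, D.

Eb, G, C | G, Bb, E | A, C, D, F | F, A, D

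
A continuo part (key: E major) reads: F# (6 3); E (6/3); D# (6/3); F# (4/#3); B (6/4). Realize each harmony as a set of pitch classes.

F# (6/3): F#, A, D#.
E (6/3): E, G#, C#.
D# (6/3): D#, F#, B.
F# (6/4/#3): F#, A#, B, D#.
B (6/4): B, E, G#.

F#, A, D# | E, G#, C# | D#, F#, B | F#, A#, B, D# | B, E, G#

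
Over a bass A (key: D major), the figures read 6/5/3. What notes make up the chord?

A third above A in this key is C#.
A fifth above A in this key is E.
A sixth above A in this key is F#.
Together with the bass A, this spells F# minor seventh in first inversion.

A, C#, E, F#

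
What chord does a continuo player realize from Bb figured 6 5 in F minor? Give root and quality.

G half-diminished seventh

The figures 6 5 indicate a seventh chord in first inversion.
In first inversion the root lies a sixth above the bass: a sixth above Bb in F minor is G.
The chord tones are Bb, Db, F, G, giving G half-diminished seventh.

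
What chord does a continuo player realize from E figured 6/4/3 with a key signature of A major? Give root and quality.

A major seventh

The figures 6/4/3 indicate a seventh chord in second inversion.
In second inversion the root lies a fourth above the bass: a fourth above E in A major is A.
The chord tones are E, G#, A, C#, giving A major seventh.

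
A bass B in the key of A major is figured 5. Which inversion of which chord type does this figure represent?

5 is shorthand for 5/3.
Intervals of 5/3 above the bass form a triad; the bass is the root, so this is root position.

triad, root position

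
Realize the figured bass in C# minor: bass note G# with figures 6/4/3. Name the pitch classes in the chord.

G#, B, C#, E

A third above G# in this key is B.
A fourth above G# in this key is C#.
A sixth above G# in this key is E.
Together with the bass G#, this spells C# minor seventh in second inversion.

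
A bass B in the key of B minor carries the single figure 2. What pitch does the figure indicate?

Counting 1 letter step above B lands on C; in B minor, that letter is C#.

C#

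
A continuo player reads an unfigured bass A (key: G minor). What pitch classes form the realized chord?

A, C, Eb

An unfigured bass implies 5/3.
A third above A in this key is C.
A fifth above A in this key is Eb.
Together with the bass A, this spells A diminished in root position.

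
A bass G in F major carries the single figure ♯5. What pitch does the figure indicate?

Counting 4 letter steps above G lands on D; in F major, that letter is D.
The #5 figure raises it a semitone, giving D#.

D#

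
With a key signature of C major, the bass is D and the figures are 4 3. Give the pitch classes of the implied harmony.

D, F, G, B

The written figures 4 3 are shorthand for 6/4/3: the 6 is implied.
A third above D in this key is F.
A fourth above D in this key is G.
A sixth above D in this key is B.
Together with the bass D, this spells G dominant seventh in second inversion.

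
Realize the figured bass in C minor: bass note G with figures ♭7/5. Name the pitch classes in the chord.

The written figures ♭7/5 are shorthand for 7/5/3: the 3 is implied.
A third above G in this key is Bb.
A fifth above G in this key is D.
A seventh above G in this key is F, lowered to Fb by the flat.

G, Bb, D, Fb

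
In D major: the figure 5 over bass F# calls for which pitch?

Counting 4 letter steps above F# lands on C; in D major, that letter is C#.

C#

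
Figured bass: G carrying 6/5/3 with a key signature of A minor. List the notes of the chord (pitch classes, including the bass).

G, B, D, E

A third above G in this key is B.
A fifth above G in this key is D.
A sixth above G in this key is E.
Together with the bass G, this spells E minor seventh in first inversion.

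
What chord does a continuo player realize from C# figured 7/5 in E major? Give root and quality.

C# minor seventh

The figures 7/5 indicate a seventh chord in root position.
In root position the bass is the root, so the root is C#.
The chord tones are C#, E, G#, B, giving C# minor seventh.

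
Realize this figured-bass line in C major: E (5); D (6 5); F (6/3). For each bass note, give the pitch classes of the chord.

E (5/3): E, G, B.
D (6/5/3): D, F, A, B.
F (6/3): F, A, D.

E, G, B | D, F, A, B | F, A, D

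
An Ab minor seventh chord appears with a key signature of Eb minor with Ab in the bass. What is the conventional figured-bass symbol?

Ab is the root of Ab minor seventh, so the chord is in root position.
A seventh chord in root position is figured 7/5/3, conventionally abbreviated 7.

7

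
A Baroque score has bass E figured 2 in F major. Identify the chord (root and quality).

The figures 2 indicate a seventh chord in third inversion.
In third inversion the root lies a second above the bass: a second above E in F major is F.
The chord tones are E, F, A, C, giving F major seventh.

F major seventh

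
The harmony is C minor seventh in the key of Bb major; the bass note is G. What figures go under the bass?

G is the fifth of C minor seventh, so the chord is in second inversion.
A seventh chord in second inversion is figured 6/4/3, conventionally abbreviated 4/3.

4/3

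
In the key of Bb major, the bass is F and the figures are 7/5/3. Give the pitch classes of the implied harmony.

A third above F in this key is A.
A fifth above F in this key is C.
A seventh above F in this key is Eb.
Together with the bass F, this spells F dominant seventh in root position.

F, A, C, Eb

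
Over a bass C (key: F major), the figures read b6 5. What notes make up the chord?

C, E, G, Ab

The written figures b6 5 are shorthand for 6/5/3: the 3 is implied.
A third above C in this key is E.
A fifth above C in this key is G.
A sixth above C in this key is A, lowered to Ab by the flat.
Together with the bass C, this spells Ab augmented major seventh in first inversion.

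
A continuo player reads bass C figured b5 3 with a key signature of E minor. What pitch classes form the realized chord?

C, E, Gb

A third above C in this key is E.
A fifth above C in this key is G, lowered to Gb by the flat.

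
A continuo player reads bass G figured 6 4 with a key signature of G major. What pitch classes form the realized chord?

G, C, E

A fourth above G in this key is C.
A sixth above G in this key is E.
Together with the bass G, this spells C major in second inversion.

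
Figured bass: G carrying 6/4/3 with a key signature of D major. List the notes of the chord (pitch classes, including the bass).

A third above G in this key is B.
A fourth above G in this key is C#.
A sixth above G in this key is E.
Together with the bass G, this spells C# half-diminished seventh in second inversion.

G, B, C#, E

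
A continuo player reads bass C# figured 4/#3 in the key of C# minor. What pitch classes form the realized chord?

The written figures 4/#3 are shorthand for 6/4/3: the 6 is implied.
A third above C# in this key is E, raised to E# by the sharp.
A fourth above C# in this key is F#.
A sixth above C# in this key is A.
Together with the bass C#, this spells F# minor-major seventh in second inversion.

C#, E#, F#, A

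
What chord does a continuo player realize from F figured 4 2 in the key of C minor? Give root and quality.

G minor seventh

The figures 4 2 indicate a seventh chord in third inversion.
In third inversion the root lies a second above the bass: a second above F in C minor is G.
The chord tones are F, G, Bb, D, giving G minor seventh.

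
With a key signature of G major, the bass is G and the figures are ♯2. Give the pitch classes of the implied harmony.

G, A#, C, E

The written figures ♯2 are shorthand for 6/4/2: the 6/4 are implied.
A second above G in this key is A, raised to A# by the sharp.
A fourth above G in this key is C.
A sixth above G in this key is E.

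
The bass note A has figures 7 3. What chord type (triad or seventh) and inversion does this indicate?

7 3 is shorthand for 7/5/3.
Intervals of 7/5/3 above the bass form a seventh chord; the bass is the root, so this is root position.

seventh chord, root position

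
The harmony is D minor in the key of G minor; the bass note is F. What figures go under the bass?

F is the third of D minor, so the chord is in first inversion.
A triad in first inversion is figured 6/3, conventionally abbreviated 6.

6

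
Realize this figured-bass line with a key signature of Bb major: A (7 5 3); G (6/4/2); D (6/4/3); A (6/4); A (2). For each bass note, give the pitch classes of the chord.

A, C, Eb, G | G, A, C, Eb | D, F, G, Bb | A, D, F | A, Bb, D, F

A (7/5/3): A, C, Eb, G.
G (6/4/2): G, A, C, Eb.
D (6/4/3): D, F, G, Bb.
A (6/4): A, D, F.
A (6/4/2): A, Bb, D, F.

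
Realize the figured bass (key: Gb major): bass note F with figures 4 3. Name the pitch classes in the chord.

The written figures 4 3 are shorthand for 6/4/3: the 6 is implied.
A third above F in this key is Ab.
A fourth above F in this key is Bb.
A sixth above F in this key is Db.
Together with the bass F, this spells Bb minor seventh in second inversion.

F, Ab, Bb, Db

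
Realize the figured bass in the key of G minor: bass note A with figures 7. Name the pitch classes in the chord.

The written figures 7 are shorthand for 7/5/3: the 5/3 are implied.
A third above A in this key is C.
A fifth above A in this key is Eb.
A seventh above A in this key is G.
Together with the bass A, this spells A half-diminished seventh in root position.

A, C, Eb, G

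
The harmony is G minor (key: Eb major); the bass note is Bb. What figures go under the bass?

Bb is the third of G minor, so the chord is in first inversion.
A triad in first inversion is figured 6/3, conventionally abbreviated 6.

6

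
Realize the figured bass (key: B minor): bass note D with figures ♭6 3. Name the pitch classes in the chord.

A third above D in this key is F#.
A sixth above D in this key is B, lowered to Bb by the flat.
Together with the bass D, this spells Bb augmented in first inversion.

D, F#, Bb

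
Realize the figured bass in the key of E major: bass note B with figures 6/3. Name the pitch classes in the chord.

B, D#, G#

A third above B in this key is D#.
A sixth above B in this key is G#.
Together with the bass B, this spells G# minor in first inversion.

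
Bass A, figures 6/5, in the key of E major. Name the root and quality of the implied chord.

F# minor seventh

The figures 6/5 indicate a seventh chord in first inversion.
In first inversion the root lies a sixth above the bass: a sixth above A in E major is F#.
The chord tones are A, C#, E, F#, giving F# minor seventh.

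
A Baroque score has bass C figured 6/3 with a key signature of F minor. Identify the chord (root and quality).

Ab major

The figures 6/3 indicate a triad in first inversion.
In first inversion the root lies a sixth above the bass: a sixth above C in F minor is Ab.
The chord tones are C, Eb, Ab, giving Ab major.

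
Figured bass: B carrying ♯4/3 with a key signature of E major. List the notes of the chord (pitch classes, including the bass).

B, D#, E#, G#

The written figures ♯4/3 are shorthand for 6/4/3: the 6 is implied.
A third above B in this key is D#.
A fourth above B in this key is E, raised to E# by the sharp.
A sixth above B in this key is G#.
Together with the bass B, this spells E# half-diminished seventh in second inversion.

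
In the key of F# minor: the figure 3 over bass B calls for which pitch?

Counting 2 letter steps above B lands on D; in F# minor, that letter is D.

D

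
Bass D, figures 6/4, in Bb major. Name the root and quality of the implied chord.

The figures 6/4 indicate a triad in second inversion.
In second inversion the root lies a fourth above the bass: a fourth above D in Bb major is G.
The chord tones are D, G, Bb, giving G minor.

G minor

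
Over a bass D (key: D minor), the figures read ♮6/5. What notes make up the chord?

The written figures ♮6/5 are shorthand for 6/5/3: the 3 is implied.
A third above D in this key is F.
A fifth above D in this key is A.
A sixth above D in this key is Bb, made natural (B) by the ♮ figure.
Together with the bass D, this spells B half-diminished seventh in first inversion.

D, F, A, B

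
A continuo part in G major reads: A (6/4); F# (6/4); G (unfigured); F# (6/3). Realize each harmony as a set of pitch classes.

A (6/4): A, D, F#.
F# (6/4): F#, B, D.
G (5/3): G, B, D.
F# (6/3): F#, A, D.

A, D, F# | F#, B, D | G, B, D | F#, A, D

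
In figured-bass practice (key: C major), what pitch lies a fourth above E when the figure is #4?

A#

Counting 3 letter steps above E lands on A; in C major, that letter is A.
The #4 figure raises it a semitone, giving A#.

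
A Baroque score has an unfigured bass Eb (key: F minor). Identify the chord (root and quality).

Eb major

An unfigured bass indicates a triad in root position.
In root position the bass is the root, so the root is Eb.
The chord tones are Eb, G, Bb, giving Eb major.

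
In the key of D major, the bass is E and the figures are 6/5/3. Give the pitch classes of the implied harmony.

A third above E in this key is G.
A fifth above E in this key is B.
A sixth above E in this key is C#.
Together with the bass E, this spells C# half-diminished seventh in first inversion.

E, G, B, C#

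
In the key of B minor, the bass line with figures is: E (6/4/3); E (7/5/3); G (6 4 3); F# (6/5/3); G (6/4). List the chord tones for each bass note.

E, G, A, C# | E, G, B, D | G, B, C#, E | F#, A, C#, D | G, C#, E

E (6/4/3): E, G, A, C#.
E (7/5/3): E, G, B, D.
G (6/4/3): G, B, C#, E.
F# (6/5/3): F#, A, C#, D.
G (6/4): G, C#, E.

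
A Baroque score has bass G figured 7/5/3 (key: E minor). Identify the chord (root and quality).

The figures 7/5/3 indicate a seventh chord in root position.
In root position the bass is the root, so the root is G.
The chord tones are G, B, D, F#, giving G major seventh.

G major seventh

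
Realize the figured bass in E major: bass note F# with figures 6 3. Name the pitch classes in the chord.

F#, A, D#

A third above F# in this key is A.
A sixth above F# in this key is D#.
Together with the bass F#, this spells D# diminished in first inversion.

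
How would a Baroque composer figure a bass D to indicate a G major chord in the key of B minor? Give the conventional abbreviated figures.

6/4

D is the fifth of G major, so the chord is in second inversion.
A triad in second inversion is figured 6/4, conventionally abbreviated 6/4.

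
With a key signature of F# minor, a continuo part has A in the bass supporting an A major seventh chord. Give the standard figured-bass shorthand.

A is the root of A major seventh, so the chord is in root position.
A seventh chord in root position is figured 7/5/3, conventionally abbreviated 7.

7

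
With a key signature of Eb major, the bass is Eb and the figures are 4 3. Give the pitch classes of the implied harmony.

Eb, G, Ab, C

The written figures 4 3 are shorthand for 6/4/3: the 6 is implied.
A third above Eb in this key is G.
A fourth above Eb in this key is Ab.
A sixth above Eb in this key is C.
Together with the bass Eb, this spells Ab major seventh in second inversion.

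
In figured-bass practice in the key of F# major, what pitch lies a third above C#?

Counting 2 letter steps above C# lands on E; in F# major, that letter is E#.

E#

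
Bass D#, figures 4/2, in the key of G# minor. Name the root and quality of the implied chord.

The figures 4/2 indicate a seventh chord in third inversion.
In third inversion the root lies a second above the bass: a second above D# in G# minor is E.
The chord tones are D#, E, G#, B, giving E major seventh.

E major seventh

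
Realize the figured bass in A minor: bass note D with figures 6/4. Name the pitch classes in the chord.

D, G, B

A fourth above D in this key is G.
A sixth above D in this key is B.
Together with the bass D, this spells G major in second inversion.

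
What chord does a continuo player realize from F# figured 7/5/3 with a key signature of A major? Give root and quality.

The figures 7/5/3 indicate a seventh chord in root position.
In root position the bass is the root, so the root is F#.
The chord tones are F#, A, C#, E, giving F# minor seventh.

F# minor seventh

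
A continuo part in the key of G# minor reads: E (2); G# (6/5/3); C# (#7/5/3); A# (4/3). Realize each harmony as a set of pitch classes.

E (6/4/2): E, F#, A#, C#.
G# (6/5/3): G#, B, D#, E.
C# (#7/5/3): C#, E, G#, B#.
A# (6/4/3): A#, C#, D#, F#.

E, F#, A#, C# | G#, B, D#, E | C#, E, G#, B# | A#, C#, D#, F#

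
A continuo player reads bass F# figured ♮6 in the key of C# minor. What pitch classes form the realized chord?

F#, A, D

The written figures ♮6 are shorthand for 6/3: the 3 is implied.
A third above F# in this key is A.
A sixth above F# in this key is D#, made natural (D) by the ♮ figure.
Together with the bass F#, this spells D major in first inversion.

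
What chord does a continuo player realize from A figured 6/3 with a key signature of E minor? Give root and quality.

F# diminished

The figures 6/3 indicate a triad in first inversion.
In first inversion the root lies a sixth above the bass: a sixth above A in E minor is F#.
The chord tones are A, C, F#, giving F# diminished.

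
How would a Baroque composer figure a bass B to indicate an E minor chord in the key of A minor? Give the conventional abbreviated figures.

6/4

B is the fifth of E minor, so the chord is in second inversion.
A triad in second inversion is figured 6/4, conventionally abbreviated 6/4.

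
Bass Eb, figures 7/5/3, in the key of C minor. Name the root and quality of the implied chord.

Eb major seventh

The figures 7/5/3 indicate a seventh chord in root position.
In root position the bass is the root, so the root is Eb.
The chord tones are Eb, G, Bb, D, giving Eb major seventh.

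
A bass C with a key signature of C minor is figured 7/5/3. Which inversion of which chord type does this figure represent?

seventh chord, root position

Intervals of 7/5/3 above the bass form a seventh chord; the bass is the root, so this is root position.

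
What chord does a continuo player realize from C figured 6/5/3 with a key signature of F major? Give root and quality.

The figures 6/5/3 indicate a seventh chord in first inversion.
In first inversion the root lies a sixth above the bass: a sixth above C in F major is A.
The chord tones are C, E, G, A, giving A minor seventh.

A minor seventh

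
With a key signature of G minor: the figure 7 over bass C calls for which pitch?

Counting 6 letter steps above C lands on B; in G minor, that letter is Bb.

Bb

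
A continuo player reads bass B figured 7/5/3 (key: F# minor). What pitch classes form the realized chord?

B, D, F#, A

A third above B in this key is D.
A fifth above B in this key is F#.
A seventh above B in this key is A.
Together with the bass B, this spells B minor seventh in root position.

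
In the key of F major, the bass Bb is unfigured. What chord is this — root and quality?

An unfigured bass indicates a triad in root position.
In root position the bass is the root, so the root is Bb.
The chord tones are Bb, D, F, giving Bb major.

Bb major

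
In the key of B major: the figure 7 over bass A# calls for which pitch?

Counting 6 letter steps above A# lands on G; in B major, that letter is G#.

G#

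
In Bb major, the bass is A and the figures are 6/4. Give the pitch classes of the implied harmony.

A fourth above A in this key is D.
A sixth above A in this key is F.
Together with the bass A, this spells D minor in second inversion.

A, D, F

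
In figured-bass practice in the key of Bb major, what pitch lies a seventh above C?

Bb

Counting 6 letter steps above C lands on B; in Bb major, that letter is Bb.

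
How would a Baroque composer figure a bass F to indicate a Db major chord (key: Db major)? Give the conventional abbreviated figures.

F is the third of Db major, so the chord is in first inversion.
A triad in first inversion is figured 6/3, conventionally abbreviated 6.

6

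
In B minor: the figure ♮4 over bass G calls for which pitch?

C

Counting 3 letter steps above G lands on C; in B minor, that letter is C#.
The ♮4 figure makes it natural, giving C.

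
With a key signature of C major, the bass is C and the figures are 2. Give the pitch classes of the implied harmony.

The written figures 2 are shorthand for 6/4/2: the 6/4 are implied.
A second above C in this key is D.
A fourth above C in this key is F.
A sixth above C in this key is A.
Together with the bass C, this spells D minor seventh in third inversion.

C, D, F, A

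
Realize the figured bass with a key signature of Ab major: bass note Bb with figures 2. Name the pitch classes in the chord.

Bb, C, Eb, G

The written figures 2 are shorthand for 6/4/2: the 6/4 are implied.
A second above Bb in this key is C.
A fourth above Bb in this key is Eb.
A sixth above Bb in this key is G.
Together with the bass Bb, this spells C minor seventh in third inversion.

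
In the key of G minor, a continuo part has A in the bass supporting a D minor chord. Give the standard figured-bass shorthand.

6/4

A is the fifth of D minor, so the chord is in second inversion.
A triad in second inversion is figured 6/4, conventionally abbreviated 6/4.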